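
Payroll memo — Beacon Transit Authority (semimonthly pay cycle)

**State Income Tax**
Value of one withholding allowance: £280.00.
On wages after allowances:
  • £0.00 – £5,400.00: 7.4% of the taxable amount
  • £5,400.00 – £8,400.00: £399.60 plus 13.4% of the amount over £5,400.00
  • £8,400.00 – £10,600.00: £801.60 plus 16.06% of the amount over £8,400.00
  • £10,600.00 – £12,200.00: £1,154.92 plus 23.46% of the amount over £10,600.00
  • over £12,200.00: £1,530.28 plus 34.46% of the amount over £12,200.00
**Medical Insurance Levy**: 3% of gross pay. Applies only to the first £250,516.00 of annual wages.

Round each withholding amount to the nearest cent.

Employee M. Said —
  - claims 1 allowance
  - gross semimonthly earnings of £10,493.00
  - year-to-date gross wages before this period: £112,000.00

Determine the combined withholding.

State Income Tax: taxable = £10,493.00 − 1×£280.00 = £10,213.00
  £801.60 + 16.06% × (£10,213.00 − £8,400.00) = £801.60 + 16.06% × £1,813.00 = £1,092.77
Medical Insurance Levy: 3% × £10,493.00 = £314.79
Total: £1,092.77 + £314.79 = £1,407.56

£1,407.56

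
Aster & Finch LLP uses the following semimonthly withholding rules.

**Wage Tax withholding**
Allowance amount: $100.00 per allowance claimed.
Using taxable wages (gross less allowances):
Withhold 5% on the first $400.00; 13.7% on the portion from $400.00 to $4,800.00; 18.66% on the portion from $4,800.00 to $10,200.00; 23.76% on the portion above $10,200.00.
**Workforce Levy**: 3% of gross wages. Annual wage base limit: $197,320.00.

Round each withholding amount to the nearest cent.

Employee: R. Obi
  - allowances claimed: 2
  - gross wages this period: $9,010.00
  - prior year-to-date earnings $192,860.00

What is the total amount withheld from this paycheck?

$1,504.87

Wage Tax: taxable = $9,010.00 − 2×$100.00 = $8,810.00
  $622.80 + 18.66% × ($8,810.00 − $4,800.00) = $622.80 + 18.66% × $4,010.00 = $1,371.07
Workforce Levy: cap $197,320.00 − YTD $192,860.00 = $4,460.00 subject; 3% × $4,460.00 = $133.80
Total: $1,371.07 + $133.80 = $1,504.87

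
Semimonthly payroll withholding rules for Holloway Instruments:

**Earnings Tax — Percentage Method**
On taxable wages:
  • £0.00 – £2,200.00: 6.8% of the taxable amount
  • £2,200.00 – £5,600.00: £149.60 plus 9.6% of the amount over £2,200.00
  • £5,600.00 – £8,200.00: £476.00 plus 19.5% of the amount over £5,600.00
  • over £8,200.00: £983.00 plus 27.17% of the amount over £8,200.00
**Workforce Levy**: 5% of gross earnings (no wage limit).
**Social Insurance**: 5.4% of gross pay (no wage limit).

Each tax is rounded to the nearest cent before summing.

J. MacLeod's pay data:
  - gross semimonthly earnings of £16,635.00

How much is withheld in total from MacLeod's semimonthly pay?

Earnings Tax: taxable = £16,635.00
  £983.00 + 27.17% × (£16,635.00 − £8,200.00) = £983.00 + 27.17% × £8,435.00 = £3,274.79
Workforce Levy: 5% × £16,635.00 = £831.75
Social Insurance: 5.4% × £16,635.00 = £898.29
Total: £3,274.79 + £831.75 + £898.29 = £5,004.83

£5,004.83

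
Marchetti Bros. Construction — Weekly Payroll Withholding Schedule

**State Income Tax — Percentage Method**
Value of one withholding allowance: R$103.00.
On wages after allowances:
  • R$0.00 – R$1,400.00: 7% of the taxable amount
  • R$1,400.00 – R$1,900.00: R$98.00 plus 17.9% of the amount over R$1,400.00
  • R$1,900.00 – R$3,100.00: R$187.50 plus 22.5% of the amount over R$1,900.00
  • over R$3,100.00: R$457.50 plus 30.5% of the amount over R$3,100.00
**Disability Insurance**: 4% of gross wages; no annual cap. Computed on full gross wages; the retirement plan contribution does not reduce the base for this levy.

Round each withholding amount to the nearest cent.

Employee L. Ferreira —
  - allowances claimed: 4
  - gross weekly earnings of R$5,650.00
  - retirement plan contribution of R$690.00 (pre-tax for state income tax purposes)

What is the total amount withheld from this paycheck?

State Income Tax: taxable = R$5,650.00 − R$690.00 − 4×R$103.00 = R$4,548.00
  R$457.50 + 30.5% × (R$4,548.00 − R$3,100.00) = R$457.50 + 30.5% × R$1,448.00 = R$899.14
Disability Insurance: 4% × R$5,650.00 = R$226.00
Total: R$899.14 + R$226.00 = R$1,125.14

R$1,125.14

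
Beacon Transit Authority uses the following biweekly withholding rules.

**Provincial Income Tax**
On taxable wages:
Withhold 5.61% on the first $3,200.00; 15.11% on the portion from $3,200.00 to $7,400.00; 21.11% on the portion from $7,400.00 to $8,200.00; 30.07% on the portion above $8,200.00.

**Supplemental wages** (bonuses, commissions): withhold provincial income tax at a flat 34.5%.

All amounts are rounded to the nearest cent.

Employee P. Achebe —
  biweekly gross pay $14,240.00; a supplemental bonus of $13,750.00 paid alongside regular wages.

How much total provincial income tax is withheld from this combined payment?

Provincial Income Tax: taxable = $14,240.00
  $983.02 + 30.07% × ($14,240.00 − $8,200.00) = $983.02 + 30.07% × $6,040.00 = $2,799.25
Supplemental (34.5% flat on bonus): 34.5% × $13,750.00 = $4,743.75
Total provincial income tax: $2,799.25 + $4,743.75 = $7,543.00

$7,543.00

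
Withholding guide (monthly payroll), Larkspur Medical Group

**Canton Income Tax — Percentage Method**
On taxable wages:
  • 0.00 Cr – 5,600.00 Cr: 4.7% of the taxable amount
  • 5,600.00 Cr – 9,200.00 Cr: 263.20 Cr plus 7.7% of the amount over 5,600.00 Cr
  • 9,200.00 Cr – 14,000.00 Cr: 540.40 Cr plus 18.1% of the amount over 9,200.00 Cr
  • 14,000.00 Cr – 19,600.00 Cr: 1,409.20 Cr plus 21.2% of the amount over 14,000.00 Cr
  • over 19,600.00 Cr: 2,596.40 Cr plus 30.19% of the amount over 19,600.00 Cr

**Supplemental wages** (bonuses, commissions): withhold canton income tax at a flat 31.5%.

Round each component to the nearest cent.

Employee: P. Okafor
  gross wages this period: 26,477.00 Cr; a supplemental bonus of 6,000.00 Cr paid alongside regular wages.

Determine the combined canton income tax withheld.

6,562.57 Cr

Canton Income Tax: taxable = 26,477.00 Cr
  2,596.40 Cr + 30.19% × (26,477.00 Cr − 19,600.00 Cr) = 2,596.40 Cr + 30.19% × 6,877.00 Cr = 4,672.57 Cr
Supplemental (31.5% flat on bonus): 31.5% × 6,000.00 Cr = 1,890.00 Cr
Total canton income tax: 4,672.57 Cr + 1,890.00 Cr = 6,562.57 Cr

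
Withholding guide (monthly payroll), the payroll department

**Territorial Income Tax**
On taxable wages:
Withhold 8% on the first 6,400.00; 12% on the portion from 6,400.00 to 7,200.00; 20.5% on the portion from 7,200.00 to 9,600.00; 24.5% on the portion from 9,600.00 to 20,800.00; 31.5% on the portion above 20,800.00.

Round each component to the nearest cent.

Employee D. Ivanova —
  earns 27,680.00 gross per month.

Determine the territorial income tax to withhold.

Territorial Income Tax: taxable = 27,680.00
  3,844.00 + 31.5% × (27,680.00 − 20,800.00) = 3,844.00 + 31.5% × 6,880.00 = 6,011.20

6,011.20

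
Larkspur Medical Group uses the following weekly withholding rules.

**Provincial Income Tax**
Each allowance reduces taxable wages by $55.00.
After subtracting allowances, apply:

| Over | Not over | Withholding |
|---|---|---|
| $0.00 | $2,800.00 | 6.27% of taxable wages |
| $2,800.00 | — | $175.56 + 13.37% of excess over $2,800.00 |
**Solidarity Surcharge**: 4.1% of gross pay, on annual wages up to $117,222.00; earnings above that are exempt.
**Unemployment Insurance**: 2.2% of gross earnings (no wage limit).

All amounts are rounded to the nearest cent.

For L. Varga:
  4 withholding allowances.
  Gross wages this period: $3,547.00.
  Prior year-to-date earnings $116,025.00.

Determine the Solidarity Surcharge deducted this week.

Solidarity Surcharge: cap $117,222.00 − YTD $116,025.00 = $1,197.00 subject; 4.1% × $1,197.00 = $49.08

$49.08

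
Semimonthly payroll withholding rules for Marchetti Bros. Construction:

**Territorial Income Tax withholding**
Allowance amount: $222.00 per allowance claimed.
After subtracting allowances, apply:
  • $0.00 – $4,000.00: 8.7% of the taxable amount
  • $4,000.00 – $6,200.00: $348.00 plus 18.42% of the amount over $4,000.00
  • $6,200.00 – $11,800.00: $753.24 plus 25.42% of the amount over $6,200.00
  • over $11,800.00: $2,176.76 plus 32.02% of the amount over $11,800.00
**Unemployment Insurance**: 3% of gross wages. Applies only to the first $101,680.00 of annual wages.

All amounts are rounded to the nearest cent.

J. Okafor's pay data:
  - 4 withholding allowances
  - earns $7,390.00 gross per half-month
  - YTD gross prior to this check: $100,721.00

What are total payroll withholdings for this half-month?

Territorial Income Tax: taxable = $7,390.00 − 4×$222.00 = $6,502.00
  $753.24 + 25.42% × ($6,502.00 − $6,200.00) = $753.24 + 25.42% × $302.00 = $830.01
Unemployment Insurance: cap $101,680.00 − YTD $100,721.00 = $959.00 subject; 3% × $959.00 = $28.77
Total: $830.01 + $28.77 = $858.78

$858.78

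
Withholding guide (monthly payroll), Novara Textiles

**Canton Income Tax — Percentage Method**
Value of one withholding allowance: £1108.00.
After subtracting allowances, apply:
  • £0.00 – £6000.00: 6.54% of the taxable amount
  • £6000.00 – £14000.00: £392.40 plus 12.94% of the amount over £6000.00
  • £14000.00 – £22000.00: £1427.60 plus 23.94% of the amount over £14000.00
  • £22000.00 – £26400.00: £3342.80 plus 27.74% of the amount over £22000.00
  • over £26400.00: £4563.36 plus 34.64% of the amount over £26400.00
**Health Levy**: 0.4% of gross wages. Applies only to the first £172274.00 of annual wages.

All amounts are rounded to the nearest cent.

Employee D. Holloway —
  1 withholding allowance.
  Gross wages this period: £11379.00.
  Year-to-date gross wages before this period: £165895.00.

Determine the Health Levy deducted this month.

Health Levy: cap £172274.00 − YTD £165895.00 = £6379.00 subject; 0.4% × £6379.00 = £25.52

£25.52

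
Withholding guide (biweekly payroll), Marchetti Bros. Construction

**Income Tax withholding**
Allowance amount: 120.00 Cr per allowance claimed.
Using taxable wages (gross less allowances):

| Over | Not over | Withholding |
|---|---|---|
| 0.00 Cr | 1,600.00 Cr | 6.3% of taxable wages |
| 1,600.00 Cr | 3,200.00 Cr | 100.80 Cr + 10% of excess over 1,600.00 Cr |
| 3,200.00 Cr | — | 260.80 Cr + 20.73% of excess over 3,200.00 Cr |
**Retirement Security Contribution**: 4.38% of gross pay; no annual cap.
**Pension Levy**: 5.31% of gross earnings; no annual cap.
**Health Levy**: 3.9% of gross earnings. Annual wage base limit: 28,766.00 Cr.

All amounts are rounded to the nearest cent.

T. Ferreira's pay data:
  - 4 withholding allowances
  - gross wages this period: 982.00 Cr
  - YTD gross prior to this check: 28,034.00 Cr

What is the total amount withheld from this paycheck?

155.33 Cr

Income Tax: taxable = 982.00 Cr − 4×120.00 Cr = 502.00 Cr
  6.3% × 502.00 Cr = 31.63 Cr
Retirement Security Contribution: 4.38% × 982.00 Cr = 43.01 Cr
Pension Levy: 5.31% × 982.00 Cr = 52.14 Cr
Health Levy: cap 28,766.00 Cr − YTD 28,034.00 Cr = 732.00 Cr subject; 3.9% × 732.00 Cr = 28.55 Cr
Total: 31.63 Cr + 43.01 Cr + 52.14 Cr + 28.55 Cr = 155.33 Cr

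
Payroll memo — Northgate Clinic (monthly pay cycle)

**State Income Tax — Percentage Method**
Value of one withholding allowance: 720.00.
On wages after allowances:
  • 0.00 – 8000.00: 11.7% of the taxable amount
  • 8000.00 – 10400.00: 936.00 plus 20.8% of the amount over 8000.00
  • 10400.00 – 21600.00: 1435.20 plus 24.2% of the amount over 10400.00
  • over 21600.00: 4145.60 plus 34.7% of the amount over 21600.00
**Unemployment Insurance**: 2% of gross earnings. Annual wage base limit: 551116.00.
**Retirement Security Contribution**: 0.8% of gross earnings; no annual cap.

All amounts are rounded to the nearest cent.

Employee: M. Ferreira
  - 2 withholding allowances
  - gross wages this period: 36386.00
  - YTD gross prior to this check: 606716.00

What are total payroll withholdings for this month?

State Income Tax: taxable = 36386.00 − 2×720.00 = 34946.00
  4145.60 + 34.7% × (34946.00 − 21600.00) = 4145.60 + 34.7% × 13346.00 = 8776.66
Unemployment Insurance: YTD 606716.00 ≥ cap 551116.00 → 0.00
Retirement Security Contribution: 0.8% × 36386.00 = 291.09
Total: 8776.66 + 0.00 + 291.09 = 9067.75

9067.75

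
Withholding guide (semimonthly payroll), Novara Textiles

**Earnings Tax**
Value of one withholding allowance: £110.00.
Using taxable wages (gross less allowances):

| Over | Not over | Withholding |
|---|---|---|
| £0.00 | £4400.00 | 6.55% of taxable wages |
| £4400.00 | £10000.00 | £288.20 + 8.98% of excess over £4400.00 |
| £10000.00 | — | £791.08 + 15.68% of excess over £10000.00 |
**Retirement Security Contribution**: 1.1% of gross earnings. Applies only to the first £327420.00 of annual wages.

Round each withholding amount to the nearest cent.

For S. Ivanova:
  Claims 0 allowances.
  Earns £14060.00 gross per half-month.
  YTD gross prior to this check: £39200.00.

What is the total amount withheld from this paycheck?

Earnings Tax: taxable = £14060.00
  £791.08 + 15.68% × (£14060.00 − £10000.00) = £791.08 + 15.68% × £4060.00 = £1427.69
Retirement Security Contribution: 1.1% × £14060.00 = £154.66
Total: £1427.69 + £154.66 = £1582.35

£1582.35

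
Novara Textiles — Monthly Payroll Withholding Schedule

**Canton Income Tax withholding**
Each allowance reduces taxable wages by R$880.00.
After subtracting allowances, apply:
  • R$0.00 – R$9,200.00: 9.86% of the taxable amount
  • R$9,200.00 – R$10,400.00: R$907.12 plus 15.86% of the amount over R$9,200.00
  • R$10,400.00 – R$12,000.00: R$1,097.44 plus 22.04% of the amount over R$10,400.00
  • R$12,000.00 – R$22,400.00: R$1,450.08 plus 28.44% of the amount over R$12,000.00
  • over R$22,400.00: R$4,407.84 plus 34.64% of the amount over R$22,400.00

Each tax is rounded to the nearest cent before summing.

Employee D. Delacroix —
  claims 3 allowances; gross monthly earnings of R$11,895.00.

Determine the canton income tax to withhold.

R$915.84

Canton Income Tax: taxable = R$11,895.00 − 3×R$880.00 = R$9,255.00
  R$907.12 + 15.86% × (R$9,255.00 − R$9,200.00) = R$907.12 + 15.86% × R$55.00 = R$915.84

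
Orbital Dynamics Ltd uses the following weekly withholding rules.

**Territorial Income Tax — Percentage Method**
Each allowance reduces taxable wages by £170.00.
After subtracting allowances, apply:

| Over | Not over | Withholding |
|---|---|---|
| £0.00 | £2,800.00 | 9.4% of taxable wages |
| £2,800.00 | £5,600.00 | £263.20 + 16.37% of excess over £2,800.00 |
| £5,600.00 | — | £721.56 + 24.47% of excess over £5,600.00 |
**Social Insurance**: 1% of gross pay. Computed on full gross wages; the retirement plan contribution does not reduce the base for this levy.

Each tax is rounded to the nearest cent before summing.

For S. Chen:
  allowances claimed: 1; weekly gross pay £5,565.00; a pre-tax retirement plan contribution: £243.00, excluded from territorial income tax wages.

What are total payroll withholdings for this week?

£703.87

Territorial Income Tax: taxable = £5,565.00 − £243.00 − 1×£170.00 = £5,152.00
  £263.20 + 16.37% × (£5,152.00 − £2,800.00) = £263.20 + 16.37% × £2,352.00 = £648.22
Social Insurance: 1% × £5,565.00 = £55.65
Total: £648.22 + £55.65 = £703.87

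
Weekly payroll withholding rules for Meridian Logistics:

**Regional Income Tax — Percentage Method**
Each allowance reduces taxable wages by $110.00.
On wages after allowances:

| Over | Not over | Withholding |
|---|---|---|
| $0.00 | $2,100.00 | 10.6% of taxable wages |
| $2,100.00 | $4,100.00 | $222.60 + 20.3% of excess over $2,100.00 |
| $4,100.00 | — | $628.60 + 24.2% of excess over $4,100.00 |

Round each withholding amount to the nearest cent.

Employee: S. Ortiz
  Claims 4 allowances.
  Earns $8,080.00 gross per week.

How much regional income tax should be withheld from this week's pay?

$1,485.28

Regional Income Tax: taxable = $8,080.00 − 4×$110.00 = $7,640.00
  $628.60 + 24.2% × ($7,640.00 − $4,100.00) = $628.60 + 24.2% × $3,540.00 = $1,485.28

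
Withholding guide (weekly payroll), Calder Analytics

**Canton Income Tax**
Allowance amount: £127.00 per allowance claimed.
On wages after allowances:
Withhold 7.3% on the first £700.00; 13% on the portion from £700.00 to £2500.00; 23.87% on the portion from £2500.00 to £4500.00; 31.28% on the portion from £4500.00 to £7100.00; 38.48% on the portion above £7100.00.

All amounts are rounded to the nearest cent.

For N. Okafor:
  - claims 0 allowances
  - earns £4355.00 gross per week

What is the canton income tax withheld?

Canton Income Tax: taxable = £4355.00
  £285.10 + 23.87% × (£4355.00 − £2500.00) = £285.10 + 23.87% × £1855.00 = £727.89

£727.89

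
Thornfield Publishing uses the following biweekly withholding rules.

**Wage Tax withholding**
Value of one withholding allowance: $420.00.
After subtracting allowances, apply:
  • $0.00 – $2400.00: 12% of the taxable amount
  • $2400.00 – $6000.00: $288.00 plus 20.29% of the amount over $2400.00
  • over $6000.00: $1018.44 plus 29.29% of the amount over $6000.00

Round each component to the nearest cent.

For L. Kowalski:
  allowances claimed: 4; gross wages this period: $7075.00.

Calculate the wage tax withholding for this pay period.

$895.69

Wage Tax: taxable = $7075.00 − 4×$420.00 = $5395.00
  $288.00 + 20.29% × ($5395.00 − $2400.00) = $288.00 + 20.29% × $2995.00 = $895.69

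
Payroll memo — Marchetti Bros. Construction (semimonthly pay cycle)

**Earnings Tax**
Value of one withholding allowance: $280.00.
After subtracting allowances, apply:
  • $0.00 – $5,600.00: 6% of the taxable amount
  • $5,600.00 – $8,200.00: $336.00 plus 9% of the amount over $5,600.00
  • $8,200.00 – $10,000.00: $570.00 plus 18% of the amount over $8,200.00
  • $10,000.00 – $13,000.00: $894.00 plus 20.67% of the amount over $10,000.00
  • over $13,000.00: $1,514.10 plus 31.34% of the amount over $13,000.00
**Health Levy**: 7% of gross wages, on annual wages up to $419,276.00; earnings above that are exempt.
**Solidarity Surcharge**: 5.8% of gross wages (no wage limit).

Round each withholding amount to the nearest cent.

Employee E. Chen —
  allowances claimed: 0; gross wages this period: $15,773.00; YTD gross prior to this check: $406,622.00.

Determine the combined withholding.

Earnings Tax: taxable = $15,773.00
  $1,514.10 + 31.34% × ($15,773.00 − $13,000.00) = $1,514.10 + 31.34% × $2,773.00 = $2,383.16
Health Levy: cap $419,276.00 − YTD $406,622.00 = $12,654.00 subject; 7% × $12,654.00 = $885.78
Solidarity Surcharge: 5.8% × $15,773.00 = $914.83
Total: $2,383.16 + $885.78 + $914.83 = $4,183.77

$4,183.77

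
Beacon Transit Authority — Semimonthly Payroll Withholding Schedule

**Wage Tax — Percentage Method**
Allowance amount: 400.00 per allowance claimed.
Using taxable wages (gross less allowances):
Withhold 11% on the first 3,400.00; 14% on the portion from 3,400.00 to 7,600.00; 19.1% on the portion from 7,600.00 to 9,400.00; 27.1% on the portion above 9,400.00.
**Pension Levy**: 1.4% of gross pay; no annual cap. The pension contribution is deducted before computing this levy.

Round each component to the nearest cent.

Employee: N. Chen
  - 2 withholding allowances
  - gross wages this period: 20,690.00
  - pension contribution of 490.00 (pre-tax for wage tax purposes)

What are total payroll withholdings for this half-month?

4,298.60

Wage Tax: taxable = 20,690.00 − 490.00 − 2×400.00 = 19,400.00
  1,305.80 + 27.1% × (19,400.00 − 9,400.00) = 1,305.80 + 27.1% × 10,000.00 = 4,015.80
Pension Levy: 1.4% × 20,200.00 = 282.80
Total: 4,015.80 + 282.80 = 4,298.60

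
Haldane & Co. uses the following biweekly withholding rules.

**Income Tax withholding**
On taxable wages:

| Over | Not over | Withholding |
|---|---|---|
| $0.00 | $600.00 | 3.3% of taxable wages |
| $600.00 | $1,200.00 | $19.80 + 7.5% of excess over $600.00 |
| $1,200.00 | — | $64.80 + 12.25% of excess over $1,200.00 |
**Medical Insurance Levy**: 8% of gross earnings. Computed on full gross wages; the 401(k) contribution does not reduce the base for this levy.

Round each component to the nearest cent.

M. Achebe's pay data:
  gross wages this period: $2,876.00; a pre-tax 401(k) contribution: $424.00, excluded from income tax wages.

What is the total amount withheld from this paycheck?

$448.25

Income Tax: taxable = $2,876.00 − $424.00 = $2,452.00
  $64.80 + 12.25% × ($2,452.00 − $1,200.00) = $64.80 + 12.25% × $1,252.00 = $218.17
Medical Insurance Levy: 8% × $2,876.00 = $230.08
Total: $218.17 + $230.08 = $448.25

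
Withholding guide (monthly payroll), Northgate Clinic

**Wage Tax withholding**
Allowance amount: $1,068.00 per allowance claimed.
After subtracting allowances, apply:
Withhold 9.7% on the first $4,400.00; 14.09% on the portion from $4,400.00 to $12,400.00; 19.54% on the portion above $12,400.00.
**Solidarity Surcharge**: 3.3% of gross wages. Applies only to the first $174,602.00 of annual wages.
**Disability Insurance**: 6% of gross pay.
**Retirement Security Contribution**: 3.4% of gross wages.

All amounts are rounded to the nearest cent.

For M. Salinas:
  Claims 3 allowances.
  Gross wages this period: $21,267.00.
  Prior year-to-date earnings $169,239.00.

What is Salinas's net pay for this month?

Wage Tax: taxable = $21,267.00 − 3×$1,068.00 = $18,063.00
  $1,554.00 + 19.54% × ($18,063.00 − $12,400.00) = $1,554.00 + 19.54% × $5,663.00 = $2,660.55
Solidarity Surcharge: cap $174,602.00 − YTD $169,239.00 = $5,363.00 subject; 3.3% × $5,363.00 = $176.98
Disability Insurance: 6% × $21,267.00 = $1,276.02
Retirement Security Contribution: 3.4% × $21,267.00 = $723.08
Total withheld: $2,660.55 + $176.98 + $1,276.02 + $723.08 = $4,836.63
Net pay: $21,267.00 − $4,836.63 = $16,430.37

$16,430.37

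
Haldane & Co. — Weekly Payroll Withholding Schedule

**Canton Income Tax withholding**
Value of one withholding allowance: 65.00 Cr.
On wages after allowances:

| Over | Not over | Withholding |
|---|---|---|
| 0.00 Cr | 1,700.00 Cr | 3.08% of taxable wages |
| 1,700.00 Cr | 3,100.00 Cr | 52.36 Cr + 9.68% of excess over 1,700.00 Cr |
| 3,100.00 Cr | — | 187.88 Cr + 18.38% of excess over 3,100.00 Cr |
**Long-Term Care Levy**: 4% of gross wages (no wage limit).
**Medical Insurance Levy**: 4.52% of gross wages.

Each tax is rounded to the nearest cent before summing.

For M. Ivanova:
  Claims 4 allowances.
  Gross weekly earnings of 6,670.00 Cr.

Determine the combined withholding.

1,364.54 Cr

Canton Income Tax: taxable = 6,670.00 Cr − 4×65.00 Cr = 6,410.00 Cr
  187.88 Cr + 18.38% × (6,410.00 Cr − 3,100.00 Cr) = 187.88 Cr + 18.38% × 3,310.00 Cr = 796.26 Cr
Long-Term Care Levy: 4% × 6,670.00 Cr = 266.80 Cr
Medical Insurance Levy: 4.52% × 6,670.00 Cr = 301.48 Cr
Total: 796.26 Cr + 266.80 Cr + 301.48 Cr = 1,364.54 Cr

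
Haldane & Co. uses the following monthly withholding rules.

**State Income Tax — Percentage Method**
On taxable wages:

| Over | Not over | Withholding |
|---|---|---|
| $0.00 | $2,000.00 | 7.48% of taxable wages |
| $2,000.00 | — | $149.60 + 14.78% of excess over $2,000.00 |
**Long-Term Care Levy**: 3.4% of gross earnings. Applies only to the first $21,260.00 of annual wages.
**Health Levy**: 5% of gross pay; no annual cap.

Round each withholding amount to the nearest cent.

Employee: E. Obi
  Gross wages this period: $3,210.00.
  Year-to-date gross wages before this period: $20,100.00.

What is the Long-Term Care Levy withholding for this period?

$39.44

Long-Term Care Levy: cap $21,260.00 − YTD $20,100.00 = $1,160.00 subject; 3.4% × $1,160.00 = $39.44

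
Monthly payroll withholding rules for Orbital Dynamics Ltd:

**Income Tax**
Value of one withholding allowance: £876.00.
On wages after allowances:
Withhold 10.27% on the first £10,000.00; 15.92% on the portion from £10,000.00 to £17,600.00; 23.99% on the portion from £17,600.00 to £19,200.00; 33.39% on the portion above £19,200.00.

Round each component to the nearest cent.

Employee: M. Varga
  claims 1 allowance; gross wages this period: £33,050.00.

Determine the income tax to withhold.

Income Tax: taxable = £33,050.00 − 1×£876.00 = £32,174.00
  £2,620.76 + 33.39% × (£32,174.00 − £19,200.00) = £2,620.76 + 33.39% × £12,974.00 = £6,952.78

£6,952.78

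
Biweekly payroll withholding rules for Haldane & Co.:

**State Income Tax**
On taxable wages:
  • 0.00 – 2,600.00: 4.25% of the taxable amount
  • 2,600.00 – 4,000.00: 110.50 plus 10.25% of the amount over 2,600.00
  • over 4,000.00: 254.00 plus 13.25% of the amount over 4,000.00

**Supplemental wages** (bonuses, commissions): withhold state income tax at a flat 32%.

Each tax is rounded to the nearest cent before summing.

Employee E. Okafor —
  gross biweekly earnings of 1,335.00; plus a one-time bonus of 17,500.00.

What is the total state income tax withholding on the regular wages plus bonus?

5,656.74

State Income Tax: taxable = 1,335.00
  4.25% × 1,335.00 = 56.74
Supplemental (32% flat on bonus): 32% × 17,500.00 = 5,600.00
Total state income tax: 56.74 + 5,600.00 = 5,656.74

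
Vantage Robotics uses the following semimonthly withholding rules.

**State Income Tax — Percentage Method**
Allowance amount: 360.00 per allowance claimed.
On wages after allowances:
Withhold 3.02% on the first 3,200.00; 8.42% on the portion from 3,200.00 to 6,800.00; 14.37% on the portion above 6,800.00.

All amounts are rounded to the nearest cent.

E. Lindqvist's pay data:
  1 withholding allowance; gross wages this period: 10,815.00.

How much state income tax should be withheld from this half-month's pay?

State Income Tax: taxable = 10,815.00 − 1×360.00 = 10,455.00
  399.76 + 14.37% × (10,455.00 − 6,800.00) = 399.76 + 14.37% × 3,655.00 = 924.98

924.98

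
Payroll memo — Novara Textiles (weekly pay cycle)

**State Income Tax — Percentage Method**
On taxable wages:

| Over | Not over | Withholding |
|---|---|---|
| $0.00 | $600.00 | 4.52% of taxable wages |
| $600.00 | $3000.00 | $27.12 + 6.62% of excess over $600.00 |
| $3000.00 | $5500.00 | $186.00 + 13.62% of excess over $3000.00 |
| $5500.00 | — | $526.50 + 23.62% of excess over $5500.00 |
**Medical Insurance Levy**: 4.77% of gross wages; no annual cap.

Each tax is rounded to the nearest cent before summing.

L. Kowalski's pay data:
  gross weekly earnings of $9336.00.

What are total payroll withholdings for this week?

State Income Tax: taxable = $9336.00
  $526.50 + 23.62% × ($9336.00 − $5500.00) = $526.50 + 23.62% × $3836.00 = $1432.56
Medical Insurance Levy: 4.77% × $9336.00 = $445.33
Total: $1432.56 + $445.33 = $1877.89

$1877.89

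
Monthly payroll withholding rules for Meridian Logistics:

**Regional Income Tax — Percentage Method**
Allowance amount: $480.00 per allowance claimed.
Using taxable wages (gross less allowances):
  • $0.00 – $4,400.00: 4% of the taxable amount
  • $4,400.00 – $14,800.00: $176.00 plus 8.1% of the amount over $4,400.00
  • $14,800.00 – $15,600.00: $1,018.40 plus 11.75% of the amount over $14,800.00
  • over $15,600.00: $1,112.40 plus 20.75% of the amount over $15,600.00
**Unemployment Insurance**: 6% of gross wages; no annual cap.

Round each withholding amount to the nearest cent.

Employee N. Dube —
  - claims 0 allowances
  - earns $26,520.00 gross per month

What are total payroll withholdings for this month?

Regional Income Tax: taxable = $26,520.00
  $1,112.40 + 20.75% × ($26,520.00 − $15,600.00) = $1,112.40 + 20.75% × $10,920.00 = $3,378.30
Unemployment Insurance: 6% × $26,520.00 = $1,591.20
Total: $3,378.30 + $1,591.20 = $4,969.50

$4,969.50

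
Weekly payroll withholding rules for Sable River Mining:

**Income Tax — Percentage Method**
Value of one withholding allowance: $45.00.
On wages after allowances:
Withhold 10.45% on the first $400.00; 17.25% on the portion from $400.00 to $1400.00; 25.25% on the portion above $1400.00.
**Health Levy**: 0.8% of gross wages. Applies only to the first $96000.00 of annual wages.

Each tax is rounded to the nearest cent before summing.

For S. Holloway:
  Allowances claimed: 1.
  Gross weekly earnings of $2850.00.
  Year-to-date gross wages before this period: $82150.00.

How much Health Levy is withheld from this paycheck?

$22.80

Health Levy: 0.8% × $2850.00 = $22.80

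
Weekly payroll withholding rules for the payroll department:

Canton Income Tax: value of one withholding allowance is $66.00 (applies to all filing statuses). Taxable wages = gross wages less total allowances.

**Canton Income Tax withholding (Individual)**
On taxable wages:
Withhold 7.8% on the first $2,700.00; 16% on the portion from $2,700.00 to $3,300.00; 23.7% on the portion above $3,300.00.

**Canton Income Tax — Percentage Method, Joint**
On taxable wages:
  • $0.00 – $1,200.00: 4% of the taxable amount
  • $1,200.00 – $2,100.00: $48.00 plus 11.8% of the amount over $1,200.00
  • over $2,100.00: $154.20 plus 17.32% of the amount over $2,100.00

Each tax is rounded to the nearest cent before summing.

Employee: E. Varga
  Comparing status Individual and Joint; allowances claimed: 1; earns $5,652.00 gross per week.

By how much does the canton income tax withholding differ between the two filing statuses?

$90.40

Canton Income Tax (Individual): taxable = $5,652.00 − 1×$66.00 = $5,586.00
  $306.60 + 23.7% × ($5,586.00 − $3,300.00) = $306.60 + 23.7% × $2,286.00 = $848.38
Canton Income Tax (Joint): taxable = $5,652.00 − 1×$66.00 = $5,586.00
  $154.20 + 17.32% × ($5,586.00 − $2,100.00) = $154.20 + 17.32% × $3,486.00 = $757.98
Difference: |$848.38 − $757.98| = $90.40 (higher under Individual)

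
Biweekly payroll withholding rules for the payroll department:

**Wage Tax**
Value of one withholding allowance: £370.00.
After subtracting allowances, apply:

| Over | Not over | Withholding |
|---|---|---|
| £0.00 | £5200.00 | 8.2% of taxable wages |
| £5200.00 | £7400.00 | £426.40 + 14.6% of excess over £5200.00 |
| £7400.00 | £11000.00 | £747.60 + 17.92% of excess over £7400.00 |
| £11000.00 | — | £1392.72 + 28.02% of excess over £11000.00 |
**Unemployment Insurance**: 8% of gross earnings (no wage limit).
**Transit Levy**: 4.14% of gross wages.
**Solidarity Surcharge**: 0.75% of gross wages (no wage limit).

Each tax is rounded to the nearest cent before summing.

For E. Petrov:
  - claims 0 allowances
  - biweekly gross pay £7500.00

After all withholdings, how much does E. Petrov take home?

Wage Tax: taxable = £7500.00
  £747.60 + 17.92% × (£7500.00 − £7400.00) = £747.60 + 17.92% × £100.00 = £765.52
Unemployment Insurance: 8% × £7500.00 = £600.00
Transit Levy: 4.14% × £7500.00 = £310.50
Solidarity Surcharge: 0.75% × £7500.00 = £56.25
Total withheld: £765.52 + £600.00 + £310.50 + £56.25 = £1732.27
Net pay: £7500.00 − £1732.27 = £5767.73

£5767.73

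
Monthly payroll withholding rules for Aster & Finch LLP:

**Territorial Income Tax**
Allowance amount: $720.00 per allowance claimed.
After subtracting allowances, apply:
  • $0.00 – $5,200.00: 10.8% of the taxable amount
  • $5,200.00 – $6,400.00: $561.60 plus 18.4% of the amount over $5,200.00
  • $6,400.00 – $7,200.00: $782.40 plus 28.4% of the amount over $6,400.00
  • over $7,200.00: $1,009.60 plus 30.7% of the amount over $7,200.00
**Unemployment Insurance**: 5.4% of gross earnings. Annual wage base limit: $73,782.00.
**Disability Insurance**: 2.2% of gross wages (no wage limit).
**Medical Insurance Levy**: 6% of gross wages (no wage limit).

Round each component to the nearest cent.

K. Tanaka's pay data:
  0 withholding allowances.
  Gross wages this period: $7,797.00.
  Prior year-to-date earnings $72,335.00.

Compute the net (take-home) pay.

Territorial Income Tax: taxable = $7,797.00
  $1,009.60 + 30.7% × ($7,797.00 − $7,200.00) = $1,009.60 + 30.7% × $597.00 = $1,192.88
Unemployment Insurance: cap $73,782.00 − YTD $72,335.00 = $1,447.00 subject; 5.4% × $1,447.00 = $78.14
Disability Insurance: 2.2% × $7,797.00 = $171.53
Medical Insurance Levy: 6% × $7,797.00 = $467.82
Total withheld: $1,192.88 + $78.14 + $171.53 + $467.82 = $1,910.37
Net pay: $7,797.00 − $1,910.37 = $5,886.63

$5,886.63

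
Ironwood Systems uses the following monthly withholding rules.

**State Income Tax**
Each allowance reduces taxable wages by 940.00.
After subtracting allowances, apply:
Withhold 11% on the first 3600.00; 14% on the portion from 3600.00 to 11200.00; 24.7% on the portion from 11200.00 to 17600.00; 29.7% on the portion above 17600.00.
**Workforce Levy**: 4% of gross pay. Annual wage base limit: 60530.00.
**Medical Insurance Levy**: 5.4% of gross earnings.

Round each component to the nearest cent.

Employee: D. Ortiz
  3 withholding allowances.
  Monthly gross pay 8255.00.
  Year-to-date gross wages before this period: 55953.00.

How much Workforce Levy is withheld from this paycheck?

Workforce Levy: cap 60530.00 − YTD 55953.00 = 4577.00 subject; 4% × 4577.00 = 183.08

183.08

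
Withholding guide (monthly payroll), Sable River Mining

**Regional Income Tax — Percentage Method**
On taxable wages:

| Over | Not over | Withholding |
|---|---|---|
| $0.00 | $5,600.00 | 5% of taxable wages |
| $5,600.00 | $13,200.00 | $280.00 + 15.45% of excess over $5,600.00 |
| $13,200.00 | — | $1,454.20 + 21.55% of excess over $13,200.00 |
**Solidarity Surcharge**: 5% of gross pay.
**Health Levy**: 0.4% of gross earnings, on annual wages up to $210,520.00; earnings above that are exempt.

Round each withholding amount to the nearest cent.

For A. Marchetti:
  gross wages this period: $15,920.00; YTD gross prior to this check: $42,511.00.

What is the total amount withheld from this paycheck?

Regional Income Tax: taxable = $15,920.00
  $1,454.20 + 21.55% × ($15,920.00 − $13,200.00) = $1,454.20 + 21.55% × $2,720.00 = $2,040.36
Solidarity Surcharge: 5% × $15,920.00 = $796.00
Health Levy: 0.4% × $15,920.00 = $63.68
Total: $2,040.36 + $796.00 + $63.68 = $2,900.04

$2,900.04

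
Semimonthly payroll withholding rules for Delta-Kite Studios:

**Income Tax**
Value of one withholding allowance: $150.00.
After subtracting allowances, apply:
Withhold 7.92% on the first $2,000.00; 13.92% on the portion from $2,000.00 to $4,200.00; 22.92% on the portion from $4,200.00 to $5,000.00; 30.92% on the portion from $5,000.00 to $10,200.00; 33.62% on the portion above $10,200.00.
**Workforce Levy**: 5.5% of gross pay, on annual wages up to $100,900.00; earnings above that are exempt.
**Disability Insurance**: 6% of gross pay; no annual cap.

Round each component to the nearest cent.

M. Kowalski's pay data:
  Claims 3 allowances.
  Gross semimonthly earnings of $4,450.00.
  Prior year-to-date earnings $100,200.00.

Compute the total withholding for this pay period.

$742.30

Income Tax: taxable = $4,450.00 − 3×$150.00 = $4,000.00
  $158.40 + 13.92% × ($4,000.00 − $2,000.00) = $158.40 + 13.92% × $2,000.00 = $436.80
Workforce Levy: cap $100,900.00 − YTD $100,200.00 = $700.00 subject; 5.5% × $700.00 = $38.50
Disability Insurance: 6% × $4,450.00 = $267.00
Total: $436.80 + $38.50 + $267.00 = $742.30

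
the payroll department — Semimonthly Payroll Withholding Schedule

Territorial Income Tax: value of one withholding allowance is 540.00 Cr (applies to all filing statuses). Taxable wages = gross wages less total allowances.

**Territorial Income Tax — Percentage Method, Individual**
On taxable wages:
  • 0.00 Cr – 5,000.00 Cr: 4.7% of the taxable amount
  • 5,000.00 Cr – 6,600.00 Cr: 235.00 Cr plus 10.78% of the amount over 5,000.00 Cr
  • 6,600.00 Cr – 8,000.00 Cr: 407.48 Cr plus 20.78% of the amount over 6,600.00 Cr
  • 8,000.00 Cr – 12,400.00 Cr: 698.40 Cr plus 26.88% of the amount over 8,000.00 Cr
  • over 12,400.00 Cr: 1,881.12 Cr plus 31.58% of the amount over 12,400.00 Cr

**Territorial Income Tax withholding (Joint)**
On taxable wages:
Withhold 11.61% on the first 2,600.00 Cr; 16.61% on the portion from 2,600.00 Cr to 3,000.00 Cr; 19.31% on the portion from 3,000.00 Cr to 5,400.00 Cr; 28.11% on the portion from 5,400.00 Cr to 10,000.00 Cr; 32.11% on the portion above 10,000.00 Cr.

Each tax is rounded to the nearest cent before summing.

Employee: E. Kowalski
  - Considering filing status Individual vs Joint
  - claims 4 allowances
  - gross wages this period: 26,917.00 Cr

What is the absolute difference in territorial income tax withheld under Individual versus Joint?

1,079.81 Cr

Territorial Income Tax (Individual): taxable = 26,917.00 Cr − 4×540.00 Cr = 24,757.00 Cr
  1,881.12 Cr + 31.58% × (24,757.00 Cr − 12,400.00 Cr) = 1,881.12 Cr + 31.58% × 12,357.00 Cr = 5,783.46 Cr
Territorial Income Tax (Joint): taxable = 26,917.00 Cr − 4×540.00 Cr = 24,757.00 Cr
  2,124.80 Cr + 32.11% × (24,757.00 Cr − 10,000.00 Cr) = 2,124.80 Cr + 32.11% × 14,757.00 Cr = 6,863.27 Cr
Difference: |5,783.46 Cr − 6,863.27 Cr| = 1,079.81 Cr (higher under Joint)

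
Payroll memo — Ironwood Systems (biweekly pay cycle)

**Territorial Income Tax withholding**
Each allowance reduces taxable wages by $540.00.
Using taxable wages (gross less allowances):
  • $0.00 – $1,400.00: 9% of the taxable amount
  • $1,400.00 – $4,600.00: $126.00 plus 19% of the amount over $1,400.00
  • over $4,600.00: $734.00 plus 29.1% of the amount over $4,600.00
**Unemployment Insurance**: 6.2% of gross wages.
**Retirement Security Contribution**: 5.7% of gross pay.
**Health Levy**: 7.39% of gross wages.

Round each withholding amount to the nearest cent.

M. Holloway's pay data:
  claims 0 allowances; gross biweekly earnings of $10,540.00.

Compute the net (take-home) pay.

Territorial Income Tax: taxable = $10,540.00
  $734.00 + 29.1% × ($10,540.00 − $4,600.00) = $734.00 + 29.1% × $5,940.00 = $2,462.54
Unemployment Insurance: 6.2% × $10,540.00 = $653.48
Retirement Security Contribution: 5.7% × $10,540.00 = $600.78
Health Levy: 7.39% × $10,540.00 = $778.91
Total withheld: $2,462.54 + $653.48 + $600.78 + $778.91 = $4,495.71
Net pay: $10,540.00 − $4,495.71 = $6,044.29

$6,044.29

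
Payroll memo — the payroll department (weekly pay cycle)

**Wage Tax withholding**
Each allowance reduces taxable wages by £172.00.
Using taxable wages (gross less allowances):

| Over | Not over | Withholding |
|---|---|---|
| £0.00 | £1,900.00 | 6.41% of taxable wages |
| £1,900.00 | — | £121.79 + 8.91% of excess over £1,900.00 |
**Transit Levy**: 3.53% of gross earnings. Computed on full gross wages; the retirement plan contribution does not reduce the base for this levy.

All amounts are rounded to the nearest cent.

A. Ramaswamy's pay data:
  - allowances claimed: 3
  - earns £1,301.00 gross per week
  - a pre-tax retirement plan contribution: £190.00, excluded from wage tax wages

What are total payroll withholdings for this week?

Wage Tax: taxable = £1,301.00 − £190.00 − 3×£172.00 = £595.00
  6.41% × £595.00 = £38.14
Transit Levy: 3.53% × £1,301.00 = £45.93
Total: £38.14 + £45.93 = £84.07

£84.07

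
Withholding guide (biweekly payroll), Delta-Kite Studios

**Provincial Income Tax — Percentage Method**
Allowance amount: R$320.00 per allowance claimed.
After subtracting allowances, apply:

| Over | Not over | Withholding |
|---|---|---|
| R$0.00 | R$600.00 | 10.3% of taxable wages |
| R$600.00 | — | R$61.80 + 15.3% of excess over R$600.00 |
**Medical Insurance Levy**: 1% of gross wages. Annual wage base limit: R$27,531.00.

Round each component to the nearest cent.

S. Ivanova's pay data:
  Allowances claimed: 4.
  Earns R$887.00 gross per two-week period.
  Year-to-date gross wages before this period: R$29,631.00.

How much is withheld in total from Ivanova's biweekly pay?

R$0.00

Provincial Income Tax: taxable = R$887.00 − 4×R$320.00 = R$-393.00
  Taxable ≤ 0 → R$0.00
Medical Insurance Levy: YTD R$29,631.00 ≥ cap R$27,531.00 → R$0.00
Total: R$0.00 + R$0.00 = R$0.00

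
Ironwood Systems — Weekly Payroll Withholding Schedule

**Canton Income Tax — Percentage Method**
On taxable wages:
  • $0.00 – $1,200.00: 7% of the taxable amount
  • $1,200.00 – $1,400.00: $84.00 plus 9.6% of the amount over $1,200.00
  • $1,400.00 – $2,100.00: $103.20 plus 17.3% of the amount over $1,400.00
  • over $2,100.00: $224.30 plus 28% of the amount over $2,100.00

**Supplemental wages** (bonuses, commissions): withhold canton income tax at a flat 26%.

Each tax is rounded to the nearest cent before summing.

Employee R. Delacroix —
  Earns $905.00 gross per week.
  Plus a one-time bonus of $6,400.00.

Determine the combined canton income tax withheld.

$1,727.35

Canton Income Tax: taxable = $905.00
  7% × $905.00 = $63.35
Supplemental (26% flat on bonus): 26% × $6,400.00 = $1,664.00
Total canton income tax: $63.35 + $1,664.00 = $1,727.35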